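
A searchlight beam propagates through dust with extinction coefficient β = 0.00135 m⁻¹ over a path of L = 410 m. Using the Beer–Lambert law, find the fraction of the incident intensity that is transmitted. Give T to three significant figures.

τ = β·L = 0.00135 × 410 = 0.5535.
T = exp(−0.5535) = 0.5749.

0.575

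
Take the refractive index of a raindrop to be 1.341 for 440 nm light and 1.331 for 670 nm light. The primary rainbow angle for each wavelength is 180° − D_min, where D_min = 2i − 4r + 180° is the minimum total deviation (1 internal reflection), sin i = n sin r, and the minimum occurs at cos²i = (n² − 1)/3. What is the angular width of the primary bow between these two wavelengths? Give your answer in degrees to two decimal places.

1.44°

At 440 nm (n = 1.341): cos²i = 0.26609 → i = 58.946°, r = 39.705°, D_min = 139.071°, rainbow angle = 40.929°.
At 670 nm (n = 1.331): cos²i = 0.25719 → i = 59.527°, r = 40.356°, D_min = 137.630°, rainbow angle = 42.370°.
Angular width = |40.929° − 42.370°| = 1.441°.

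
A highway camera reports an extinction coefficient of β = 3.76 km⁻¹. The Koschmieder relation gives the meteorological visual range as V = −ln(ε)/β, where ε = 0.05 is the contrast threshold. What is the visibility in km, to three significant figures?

V = −ln(0.05) / 3.76 = 2.996 / 3.76 = 0.7967 km.

0.797 km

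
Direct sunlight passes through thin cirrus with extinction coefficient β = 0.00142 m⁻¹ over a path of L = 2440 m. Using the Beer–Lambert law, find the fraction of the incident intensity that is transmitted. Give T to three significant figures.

τ = β·L = 0.00142 × 2440 = 3.4648.
T = exp(−3.4648) = 0.0313.

0.0313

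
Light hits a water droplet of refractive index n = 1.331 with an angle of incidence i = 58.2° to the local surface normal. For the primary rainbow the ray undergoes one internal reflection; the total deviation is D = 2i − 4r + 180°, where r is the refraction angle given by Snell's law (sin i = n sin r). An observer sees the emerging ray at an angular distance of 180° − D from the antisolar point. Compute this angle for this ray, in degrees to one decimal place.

sin r = sin 58.2° / 1.331 = 0.8499/1.331 = 0.6385; r = 39.68°.
D = 2·58.2° − 4·39.68° + 180° = 116.40° − 158.73° + 180° = 137.67°.
Angle from antisolar point = 180° − D = 42.33°.

42.3°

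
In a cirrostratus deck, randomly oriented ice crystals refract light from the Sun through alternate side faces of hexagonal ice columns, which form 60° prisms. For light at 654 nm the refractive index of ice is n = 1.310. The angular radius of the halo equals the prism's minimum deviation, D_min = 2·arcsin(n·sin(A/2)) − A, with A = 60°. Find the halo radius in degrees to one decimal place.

21.8°

n·sin(A/2) = 1.310 × sin 30° = 1.310 × 0.5000 = 0.6550.
D_min = 2·arcsin(0.6550) − 60° = 2 × 40.920° − 60° = 21.839°.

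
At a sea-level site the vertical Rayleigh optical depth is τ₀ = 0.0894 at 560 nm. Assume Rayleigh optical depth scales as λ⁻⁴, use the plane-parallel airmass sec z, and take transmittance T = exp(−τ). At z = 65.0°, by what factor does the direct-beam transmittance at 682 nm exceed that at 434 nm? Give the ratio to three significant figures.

1.63

Airmass: sec 65.0° = 2.3662.
τ(682 nm) = 0.0894 × (560/682)⁴ × 2.3662 = 0.0894 × 0.4546 × 2.3662 = 0.0962.
τ(434 nm) = 0.0894 × (560/434)⁴ × 2.3662 = 0.0894 × 2.7720 × 2.3662 = 0.5864.
T(682)/T(434) = exp(τ_B − τ_A) = exp(0.4902) = 1.6327.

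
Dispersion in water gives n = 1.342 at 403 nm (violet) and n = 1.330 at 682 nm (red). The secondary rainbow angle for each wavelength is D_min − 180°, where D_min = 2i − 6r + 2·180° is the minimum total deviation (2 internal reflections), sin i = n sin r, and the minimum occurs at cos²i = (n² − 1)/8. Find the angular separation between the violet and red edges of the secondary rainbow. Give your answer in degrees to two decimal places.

3.12°

At 403 nm (n = 1.342): cos²i = 0.10012 → i = 71.554°, r = 44.981°, D_min = 233.222°, rainbow angle = 53.222°.
At 682 nm (n = 1.330): cos²i = 0.09611 → i = 71.940°, r = 45.630°, D_min = 230.101°, rainbow angle = 50.101°.
Angular width = |53.222° − 50.101°| = 3.121°.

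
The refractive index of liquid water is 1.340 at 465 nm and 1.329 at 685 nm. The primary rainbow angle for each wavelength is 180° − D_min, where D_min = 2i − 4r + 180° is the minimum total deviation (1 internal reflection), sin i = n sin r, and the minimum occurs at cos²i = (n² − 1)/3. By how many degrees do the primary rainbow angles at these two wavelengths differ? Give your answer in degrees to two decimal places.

1.59°

At 465 nm (n = 1.340): cos²i = 0.26520 → i = 59.004°, r = 39.770°, D_min = 138.929°, rainbow angle = 41.071°.
At 685 nm (n = 1.329): cos²i = 0.25541 → i = 59.643°, r = 40.487°, D_min = 137.337°, rainbow angle = 42.663°.
Angular width = |41.071° − 42.663°| = 1.592°.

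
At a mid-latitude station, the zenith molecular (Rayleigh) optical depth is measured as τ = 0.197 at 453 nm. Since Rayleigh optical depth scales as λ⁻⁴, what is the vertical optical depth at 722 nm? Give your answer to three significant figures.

τ(722 nm) = τ(453 nm) × (453/722)⁴ = 0.197 × (0.6274)⁴ = 0.197 × 0.1550 = 0.0305.

0.0305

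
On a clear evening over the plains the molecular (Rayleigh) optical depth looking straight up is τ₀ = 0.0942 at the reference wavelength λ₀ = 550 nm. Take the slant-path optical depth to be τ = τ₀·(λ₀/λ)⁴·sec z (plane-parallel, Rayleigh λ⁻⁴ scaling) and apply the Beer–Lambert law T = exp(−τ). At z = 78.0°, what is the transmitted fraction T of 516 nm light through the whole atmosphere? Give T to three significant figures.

0.557

sec 78.0° = 4.8097.
τ = 0.0942 × (550/516)⁴ × 4.8097 = 0.0942 × 1.2908 × 4.8097 = 0.5848.
T = exp(−0.5848) = 0.5572.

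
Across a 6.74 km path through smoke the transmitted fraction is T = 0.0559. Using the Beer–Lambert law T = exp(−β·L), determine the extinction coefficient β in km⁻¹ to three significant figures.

Beer–Lambert: T = exp(−βL) ⇒ β = −ln(T)/L = −ln(0.0559)/6.74 = 2.8842/6.74 = 0.4279 km⁻¹.

0.428 km⁻¹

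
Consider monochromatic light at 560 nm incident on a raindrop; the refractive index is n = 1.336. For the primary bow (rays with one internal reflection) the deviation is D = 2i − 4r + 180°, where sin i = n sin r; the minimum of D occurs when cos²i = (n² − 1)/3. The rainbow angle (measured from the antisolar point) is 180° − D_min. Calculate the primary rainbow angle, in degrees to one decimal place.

cos²i = (1.78490 − 1)/3 = 0.26163; i = arccos(0.51150) = 59.236°.
sin r = sin 59.236°/1.336 = 0.64318; r = 40.029°.
D_min = 2·59.236° − 4·40.029° + 180° = 138.356°.
Rainbow angle = 180° − D_min = 41.644°.

41.6°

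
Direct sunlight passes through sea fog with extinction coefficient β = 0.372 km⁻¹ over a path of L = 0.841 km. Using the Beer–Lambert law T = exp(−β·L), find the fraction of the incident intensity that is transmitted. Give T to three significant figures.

τ = β·L = 0.372 × 0.841 = 0.3129.
T = exp(−0.3129) = 0.7314.

0.731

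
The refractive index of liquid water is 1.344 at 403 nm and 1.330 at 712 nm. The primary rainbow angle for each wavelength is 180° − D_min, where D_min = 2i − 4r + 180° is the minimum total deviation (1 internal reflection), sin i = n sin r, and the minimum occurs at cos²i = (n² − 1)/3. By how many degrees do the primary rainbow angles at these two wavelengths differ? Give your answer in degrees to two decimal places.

2.01°

At 403 nm (n = 1.344): cos²i = 0.26878 → i = 58.772°, r = 39.512°, D_min = 139.495°, rainbow angle = 40.505°.
At 712 nm (n = 1.330): cos²i = 0.25630 → i = 59.585°, r = 40.422°, D_min = 137.484°, rainbow angle = 42.516°.
Angular width = |40.505° − 42.516°| = 2.011°.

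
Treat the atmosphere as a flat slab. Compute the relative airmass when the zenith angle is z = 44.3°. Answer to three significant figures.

1.40

X = sec z = 1/cos 44.3° = 1/0.7157 = 1.3972.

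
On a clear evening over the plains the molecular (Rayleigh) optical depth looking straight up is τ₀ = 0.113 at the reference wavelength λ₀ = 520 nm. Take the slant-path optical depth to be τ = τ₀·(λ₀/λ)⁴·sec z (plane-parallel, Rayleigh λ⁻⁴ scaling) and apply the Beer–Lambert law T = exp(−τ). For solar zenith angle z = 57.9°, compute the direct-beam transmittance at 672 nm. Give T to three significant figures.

0.927

sec 57.9° = 1.8818.
τ = 0.113 × (520/672)⁴ × 1.8818 = 0.113 × 0.3585 × 1.8818 = 0.0762.
T = exp(−0.0762) = 0.9266.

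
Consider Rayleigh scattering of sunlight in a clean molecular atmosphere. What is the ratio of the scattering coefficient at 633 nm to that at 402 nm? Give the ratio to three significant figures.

Rayleigh scattering ∝ λ⁻⁴, so the ratio of coefficients is the inverse fourth power of the wavelength ratio.
σ(633)/σ(402) = (402/633)⁴ = (0.6351)⁴ = 0.1627.

0.163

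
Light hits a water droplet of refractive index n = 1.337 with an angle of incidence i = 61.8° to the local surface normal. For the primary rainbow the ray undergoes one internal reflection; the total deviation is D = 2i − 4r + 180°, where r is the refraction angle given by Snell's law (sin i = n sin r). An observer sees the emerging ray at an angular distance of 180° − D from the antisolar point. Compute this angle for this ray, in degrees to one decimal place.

sin r = sin 61.8° / 1.337 = 0.8813/1.337 = 0.6592; r = 41.24°.
D = 2·61.8° − 4·41.24° + 180° = 123.60° − 164.94° + 180° = 138.66°.
Angle from antisolar point = 180° − D = 41.34°.

41.3°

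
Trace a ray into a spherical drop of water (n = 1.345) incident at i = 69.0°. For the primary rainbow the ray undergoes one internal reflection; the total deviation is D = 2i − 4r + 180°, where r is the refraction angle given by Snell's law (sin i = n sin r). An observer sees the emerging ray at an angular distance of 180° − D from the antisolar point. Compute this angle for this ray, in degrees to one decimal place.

sin r = sin 69.0° / 1.345 = 0.9336/1.345 = 0.6941; r = 43.96°.
D = 2·69.0° − 4·43.96° + 180° = 138.00° − 175.83° + 180° = 142.17°.
Angle from antisolar point = 180° − D = 37.83°.

37.8°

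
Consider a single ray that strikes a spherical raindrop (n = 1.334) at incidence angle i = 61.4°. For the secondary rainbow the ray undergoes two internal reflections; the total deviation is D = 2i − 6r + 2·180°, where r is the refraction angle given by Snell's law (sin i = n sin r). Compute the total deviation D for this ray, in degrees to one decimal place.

sin r = sin 61.4° / 1.334 = 0.8780/1.334 = 0.6582; r = 41.16°.
D = 2·61.4° − 6·41.16° + 2·180° = 122.80° − 246.96° + 360° = 235.84°.

235.8°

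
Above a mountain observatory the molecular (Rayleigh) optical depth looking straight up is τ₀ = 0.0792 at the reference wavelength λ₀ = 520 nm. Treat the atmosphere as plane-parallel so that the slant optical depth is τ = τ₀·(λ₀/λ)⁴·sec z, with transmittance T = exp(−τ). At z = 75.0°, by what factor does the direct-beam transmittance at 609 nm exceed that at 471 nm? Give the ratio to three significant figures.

Airmass: sec 75.0° = 3.8637.
τ(609 nm) = 0.0792 × (520/609)⁴ × 3.8637 = 0.0792 × 0.5316 × 3.8637 = 0.1627.
τ(471 nm) = 0.0792 × (520/471)⁴ × 3.8637 = 0.0792 × 1.4857 × 3.8637 = 0.4546.
T(609)/T(471) = exp(τ_B − τ_A) = exp(0.2920) = 1.3391.

1.34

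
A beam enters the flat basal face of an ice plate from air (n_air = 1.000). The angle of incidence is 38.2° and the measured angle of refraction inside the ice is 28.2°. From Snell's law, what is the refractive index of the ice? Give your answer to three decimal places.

n = sin θ_i / sin θ_r = sin 38.2° / sin 28.2° = 0.6184 / 0.4726 = 1.3087.

1.309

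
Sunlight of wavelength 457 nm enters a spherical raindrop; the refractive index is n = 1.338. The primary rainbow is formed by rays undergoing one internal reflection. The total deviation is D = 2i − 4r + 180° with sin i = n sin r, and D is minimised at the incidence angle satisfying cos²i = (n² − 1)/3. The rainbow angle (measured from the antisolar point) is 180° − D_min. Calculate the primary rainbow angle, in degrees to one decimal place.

41.4°

cos²i = (1.79024 − 1)/3 = 0.26341; i = arccos(0.51324) = 59.120°.
sin r = sin 59.120°/1.338 = 0.64144; r = 39.899°.
D_min = 2·59.120° − 4·39.899° + 180° = 138.643°.
Rainbow angle = 180° − D_min = 41.357°.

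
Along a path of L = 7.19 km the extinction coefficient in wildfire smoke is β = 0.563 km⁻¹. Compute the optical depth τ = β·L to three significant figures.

τ = β·L = 0.563 × 7.19 = 4.0480.

4.05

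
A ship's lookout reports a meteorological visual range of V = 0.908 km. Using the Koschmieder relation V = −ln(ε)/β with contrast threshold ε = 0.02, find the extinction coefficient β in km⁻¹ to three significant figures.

4.31 km⁻¹

β = −ln(0.02) / V = 3.912 / 0.908 = 4.3084 km⁻¹.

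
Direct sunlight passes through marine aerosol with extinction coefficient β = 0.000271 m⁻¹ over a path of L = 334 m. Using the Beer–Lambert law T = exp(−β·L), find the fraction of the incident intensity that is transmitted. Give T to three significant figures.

0.913

τ = β·L = 0.000271 × 334 = 0.0905.
T = exp(−0.0905) = 0.9135.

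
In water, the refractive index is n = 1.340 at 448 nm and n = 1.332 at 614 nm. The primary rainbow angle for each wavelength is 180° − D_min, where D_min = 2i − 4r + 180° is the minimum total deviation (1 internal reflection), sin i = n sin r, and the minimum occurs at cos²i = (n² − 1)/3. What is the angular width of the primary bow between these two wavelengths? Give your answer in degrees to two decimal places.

1.15°

At 448 nm (n = 1.340): cos²i = 0.26520 → i = 59.004°, r = 39.770°, D_min = 138.929°, rainbow angle = 41.071°.
At 614 nm (n = 1.332): cos²i = 0.25807 → i = 59.469°, r = 40.290°, D_min = 137.776°, rainbow angle = 42.224°.
Angular width = |41.071° − 42.224°| = 1.153°.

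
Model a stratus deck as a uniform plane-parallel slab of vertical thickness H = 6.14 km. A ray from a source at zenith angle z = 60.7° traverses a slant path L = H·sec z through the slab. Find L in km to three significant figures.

12.5 km

sec z = 1/cos 60.7° = 2.0434.
L = 6.14 × 2.0434 = 12.546 km.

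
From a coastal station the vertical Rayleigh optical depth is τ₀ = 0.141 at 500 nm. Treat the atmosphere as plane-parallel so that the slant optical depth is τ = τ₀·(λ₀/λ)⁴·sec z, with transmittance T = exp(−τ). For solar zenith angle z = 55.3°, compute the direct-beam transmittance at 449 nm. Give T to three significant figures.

sec 55.3° = 1.7566.
τ = 0.141 × (500/449)⁴ × 1.7566 = 0.141 × 1.5378 × 1.7566 = 0.3809.
T = exp(−0.3809) = 0.6833.

0.683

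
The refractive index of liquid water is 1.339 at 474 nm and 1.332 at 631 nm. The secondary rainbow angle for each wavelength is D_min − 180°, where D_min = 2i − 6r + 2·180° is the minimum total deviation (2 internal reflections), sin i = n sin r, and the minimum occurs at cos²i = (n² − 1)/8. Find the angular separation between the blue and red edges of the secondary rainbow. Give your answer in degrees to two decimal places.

At 474 nm (n = 1.339): cos²i = 0.09912 → i = 71.650°, r = 45.141°, D_min = 232.451°, rainbow angle = 52.451°.
At 631 nm (n = 1.332): cos²i = 0.09678 → i = 71.875°, r = 45.520°, D_min = 230.628°, rainbow angle = 50.628°.
Angular width = |52.451° − 50.628°| = 1.823°.

1.82°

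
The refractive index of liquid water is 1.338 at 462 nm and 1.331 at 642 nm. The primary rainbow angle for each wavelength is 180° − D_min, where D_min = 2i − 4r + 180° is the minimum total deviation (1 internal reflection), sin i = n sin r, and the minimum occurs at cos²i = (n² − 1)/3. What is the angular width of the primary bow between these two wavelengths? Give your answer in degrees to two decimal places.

At 462 nm (n = 1.338): cos²i = 0.26341 → i = 59.120°, r = 39.899°, D_min = 138.643°, rainbow angle = 41.357°.
At 642 nm (n = 1.331): cos²i = 0.25719 → i = 59.527°, r = 40.356°, D_min = 137.630°, rainbow angle = 42.370°.
Angular width = |41.357° − 42.370°| = 1.013°.

1.01°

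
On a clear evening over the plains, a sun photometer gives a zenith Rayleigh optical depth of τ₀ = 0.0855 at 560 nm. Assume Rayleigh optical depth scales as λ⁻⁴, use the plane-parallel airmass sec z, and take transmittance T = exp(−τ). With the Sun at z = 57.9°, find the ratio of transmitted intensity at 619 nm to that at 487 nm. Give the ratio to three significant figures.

1.19

Airmass: sec 57.9° = 1.8818.
τ(619 nm) = 0.0855 × (560/619)⁴ × 1.8818 = 0.0855 × 0.6699 × 1.8818 = 0.1078.
τ(487 nm) = 0.0855 × (560/487)⁴ × 1.8818 = 0.0855 × 1.7484 × 1.8818 = 0.2813.
T(619)/T(487) = exp(τ_B − τ_A) = exp(0.1735) = 1.1895.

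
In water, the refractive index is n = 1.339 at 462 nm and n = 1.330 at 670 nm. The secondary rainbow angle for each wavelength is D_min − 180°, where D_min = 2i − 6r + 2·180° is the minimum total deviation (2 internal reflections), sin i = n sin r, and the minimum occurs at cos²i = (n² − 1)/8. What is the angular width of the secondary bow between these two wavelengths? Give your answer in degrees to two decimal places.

At 462 nm (n = 1.339): cos²i = 0.09912 → i = 71.650°, r = 45.141°, D_min = 232.451°, rainbow angle = 52.451°.
At 670 nm (n = 1.330): cos²i = 0.09611 → i = 71.940°, r = 45.630°, D_min = 230.101°, rainbow angle = 50.101°.
Angular width = |52.451° − 50.101°| = 2.350°.

2.35°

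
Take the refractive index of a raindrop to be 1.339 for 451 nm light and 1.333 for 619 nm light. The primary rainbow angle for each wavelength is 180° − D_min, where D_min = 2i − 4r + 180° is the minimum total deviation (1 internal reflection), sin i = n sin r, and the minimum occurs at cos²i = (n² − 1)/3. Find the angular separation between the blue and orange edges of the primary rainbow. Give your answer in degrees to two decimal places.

0.86°

At 451 nm (n = 1.339): cos²i = 0.26431 → i = 59.062°, r = 39.834°, D_min = 138.786°, rainbow angle = 41.214°.
At 619 nm (n = 1.333): cos²i = 0.25896 → i = 59.410°, r = 40.225°, D_min = 137.922°, rainbow angle = 42.078°.
Angular width = |41.214° − 42.078°| = 0.865°.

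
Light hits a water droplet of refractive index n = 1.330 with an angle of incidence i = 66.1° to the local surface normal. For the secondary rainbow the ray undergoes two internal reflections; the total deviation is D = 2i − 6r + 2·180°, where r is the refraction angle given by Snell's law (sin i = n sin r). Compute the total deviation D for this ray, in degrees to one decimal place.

231.6°

sin r = sin 66.1° / 1.330 = 0.9143/1.330 = 0.6874; r = 43.43°.
D = 2·66.1° − 6·43.43° + 2·180° = 132.20° − 260.55° + 360° = 231.65°.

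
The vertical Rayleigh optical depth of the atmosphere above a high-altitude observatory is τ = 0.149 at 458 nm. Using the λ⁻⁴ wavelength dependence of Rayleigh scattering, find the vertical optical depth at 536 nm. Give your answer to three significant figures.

0.0794

τ(536 nm) = τ(458 nm) × (458/536)⁴ = 0.149 × (0.8545)⁴ = 0.149 × 0.5331 = 0.0794.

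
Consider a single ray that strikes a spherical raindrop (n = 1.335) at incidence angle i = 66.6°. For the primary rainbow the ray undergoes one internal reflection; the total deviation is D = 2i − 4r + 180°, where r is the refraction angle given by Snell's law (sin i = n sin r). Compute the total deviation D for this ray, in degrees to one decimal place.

139.5°

sin r = sin 66.6° / 1.335 = 0.9178/1.335 = 0.6875; r = 43.43°.
D = 2·66.6° − 4·43.43° + 180° = 133.20° − 173.72° + 180° = 139.48°.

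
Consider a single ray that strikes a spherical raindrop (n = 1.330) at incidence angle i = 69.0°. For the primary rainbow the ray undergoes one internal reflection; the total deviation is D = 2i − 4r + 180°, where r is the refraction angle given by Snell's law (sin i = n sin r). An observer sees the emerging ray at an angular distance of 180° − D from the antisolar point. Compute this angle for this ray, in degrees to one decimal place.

sin r = sin 69.0° / 1.330 = 0.9336/1.330 = 0.7019; r = 44.58°.
D = 2·69.0° − 4·44.58° + 180° = 138.00° − 178.33° + 180° = 139.67°.
Angle from antisolar point = 180° − D = 40.33°.

40.3°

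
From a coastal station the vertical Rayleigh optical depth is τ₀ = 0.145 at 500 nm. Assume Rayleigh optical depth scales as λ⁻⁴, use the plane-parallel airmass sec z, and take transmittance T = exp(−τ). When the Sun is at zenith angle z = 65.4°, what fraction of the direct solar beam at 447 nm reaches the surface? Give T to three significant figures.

sec 65.4° = 2.4022.
τ = 0.145 × (500/447)⁴ × 2.4022 = 0.145 × 1.5655 × 2.4022 = 0.5453.
T = exp(−0.5453) = 0.5797.

0.580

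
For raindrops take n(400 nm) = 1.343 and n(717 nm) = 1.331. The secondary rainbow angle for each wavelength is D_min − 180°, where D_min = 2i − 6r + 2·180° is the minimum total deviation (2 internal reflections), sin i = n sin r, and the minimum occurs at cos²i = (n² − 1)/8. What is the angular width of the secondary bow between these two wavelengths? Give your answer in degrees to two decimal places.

3.11°

At 400 nm (n = 1.343): cos²i = 0.10046 → i = 71.522°, r = 44.928°, D_min = 233.478°, rainbow angle = 53.478°.
At 717 nm (n = 1.331): cos²i = 0.09645 → i = 71.907°, r = 45.575°, D_min = 230.365°, rainbow angle = 50.365°.
Angular width = |53.478° − 50.365°| = 3.113°.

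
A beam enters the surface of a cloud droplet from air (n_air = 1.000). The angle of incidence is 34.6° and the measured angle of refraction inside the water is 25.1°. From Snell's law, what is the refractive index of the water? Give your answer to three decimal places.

n = sin θ_i / sin θ_r = sin 34.6° / sin 25.1° = 0.5678 / 0.4242 = 1.3386.

1.339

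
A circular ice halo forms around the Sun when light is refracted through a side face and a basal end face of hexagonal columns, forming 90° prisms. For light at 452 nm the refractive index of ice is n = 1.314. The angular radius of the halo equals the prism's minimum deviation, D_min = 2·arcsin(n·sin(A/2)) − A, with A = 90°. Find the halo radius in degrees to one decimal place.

46.6°

n·sin(A/2) = 1.314 × sin 45° = 1.314 × 0.7071 = 0.9291.
D_min = 2·arcsin(0.9291) − 90° = 2 × 68.301° − 90° = 46.602°.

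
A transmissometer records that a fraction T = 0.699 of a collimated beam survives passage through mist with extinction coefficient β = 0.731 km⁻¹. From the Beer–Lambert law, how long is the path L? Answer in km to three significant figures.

Beer–Lambert: T = exp(−βL) ⇒ L = −ln(T)/β = −ln(0.699)/0.731 = 0.3581/0.731 = 0.4899 km.

0.490 km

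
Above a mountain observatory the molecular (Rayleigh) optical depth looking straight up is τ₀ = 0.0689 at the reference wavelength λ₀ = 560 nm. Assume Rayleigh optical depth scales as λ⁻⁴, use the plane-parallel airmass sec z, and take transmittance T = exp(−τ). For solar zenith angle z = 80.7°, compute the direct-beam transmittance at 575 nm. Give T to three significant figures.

sec 80.7° = 6.1880.
τ = 0.0689 × (560/575)⁴ × 6.1880 = 0.0689 × 0.8997 × 6.1880 = 0.3836.
T = exp(−0.3836) = 0.6814.

0.681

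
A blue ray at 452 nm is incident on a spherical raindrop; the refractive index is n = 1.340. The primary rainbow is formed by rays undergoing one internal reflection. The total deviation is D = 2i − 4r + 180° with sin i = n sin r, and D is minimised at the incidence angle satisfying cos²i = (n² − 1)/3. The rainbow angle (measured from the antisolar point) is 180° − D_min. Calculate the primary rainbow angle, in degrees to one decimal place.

41.1°

cos²i = (1.79560 − 1)/3 = 0.26520; i = arccos(0.51498) = 59.004°.
sin r = sin 59.004°/1.340 = 0.63971; r = 39.770°.
D_min = 2·59.004° − 4·39.770° + 180° = 138.929°.
Rainbow angle = 180° − D_min = 41.071°.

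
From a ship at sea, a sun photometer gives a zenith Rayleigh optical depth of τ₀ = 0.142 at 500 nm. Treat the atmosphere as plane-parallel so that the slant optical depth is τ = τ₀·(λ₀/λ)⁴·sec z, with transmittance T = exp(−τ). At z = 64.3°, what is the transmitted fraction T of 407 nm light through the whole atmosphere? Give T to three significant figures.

0.474

sec 64.3° = 2.3060.
τ = 0.142 × (500/407)⁴ × 2.3060 = 0.142 × 2.2777 × 2.3060 = 0.7458.
T = exp(−0.7458) = 0.4743.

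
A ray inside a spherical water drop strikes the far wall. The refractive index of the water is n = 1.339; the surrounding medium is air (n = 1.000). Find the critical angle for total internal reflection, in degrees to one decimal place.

sin θ_c = n_air / n = 1.000 / 1.339 = 0.7468.
θ_c = arcsin(0.7468) = 48.32°.

48.3°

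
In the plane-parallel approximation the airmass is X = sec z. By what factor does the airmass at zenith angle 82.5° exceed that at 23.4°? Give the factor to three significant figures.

X(82.5°)/X(23.4°) = sec 82.5° / sec 23.4° = cos 23.4° / cos 82.5° = 0.9178/0.1305 = 7.0312.

7.03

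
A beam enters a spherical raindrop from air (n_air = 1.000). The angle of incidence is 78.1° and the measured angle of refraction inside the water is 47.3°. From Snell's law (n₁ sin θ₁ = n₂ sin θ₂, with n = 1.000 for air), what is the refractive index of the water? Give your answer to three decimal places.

1.331

n = sin θ_i / sin θ_r = sin 78.1° / sin 47.3° = 0.9785 / 0.7349 = 1.3315.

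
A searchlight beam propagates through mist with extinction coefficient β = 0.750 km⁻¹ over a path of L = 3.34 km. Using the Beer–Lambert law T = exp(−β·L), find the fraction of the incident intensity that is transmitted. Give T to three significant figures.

0.0817

τ = β·L = 0.750 × 3.34 = 2.5050.
T = exp(−2.5050) = 0.0817.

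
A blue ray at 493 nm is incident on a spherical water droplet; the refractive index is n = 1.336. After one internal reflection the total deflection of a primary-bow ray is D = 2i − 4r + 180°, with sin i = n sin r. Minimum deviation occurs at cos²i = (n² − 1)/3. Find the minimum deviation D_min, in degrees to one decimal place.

cos²i = (1.78490 − 1)/3 = 0.26163; i = arccos(0.51150) = 59.236°.
sin r = sin 59.236°/1.336 = 0.64318; r = 40.029°.
D_min = 2·59.236° − 4·40.029° + 180° = 138.356°.

138.4°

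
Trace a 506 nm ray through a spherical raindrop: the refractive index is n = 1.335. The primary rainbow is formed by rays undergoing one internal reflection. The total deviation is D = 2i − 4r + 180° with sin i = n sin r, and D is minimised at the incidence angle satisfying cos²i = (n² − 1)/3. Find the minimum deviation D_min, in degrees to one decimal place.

cos²i = (1.78222 − 1)/3 = 0.26074; i = arccos(0.51063) = 59.294°.
sin r = sin 59.294°/1.335 = 0.64405; r = 40.094°.
D_min = 2·59.294° − 4·40.094° + 180° = 138.212°.

138.2°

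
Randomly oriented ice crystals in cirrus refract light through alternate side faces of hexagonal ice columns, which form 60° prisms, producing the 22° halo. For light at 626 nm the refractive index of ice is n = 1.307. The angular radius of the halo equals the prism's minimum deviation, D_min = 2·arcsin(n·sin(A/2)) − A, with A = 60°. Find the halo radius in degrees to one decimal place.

n·sin(A/2) = 1.307 × sin 30° = 1.307 × 0.5000 = 0.6535.
D_min = 2·arcsin(0.6535) − 60° = 2 × 40.806° − 60° = 21.612°.

21.6°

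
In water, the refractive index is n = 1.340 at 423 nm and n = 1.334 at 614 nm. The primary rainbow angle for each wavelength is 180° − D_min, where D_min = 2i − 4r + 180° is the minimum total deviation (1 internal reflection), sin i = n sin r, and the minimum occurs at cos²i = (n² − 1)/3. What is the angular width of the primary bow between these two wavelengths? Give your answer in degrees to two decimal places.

At 423 nm (n = 1.340): cos²i = 0.26520 → i = 59.004°, r = 39.770°, D_min = 138.929°, rainbow angle = 41.071°.
At 614 nm (n = 1.334): cos²i = 0.25985 → i = 59.352°, r = 40.159°, D_min = 138.067°, rainbow angle = 41.933°.
Angular width = |41.071° − 41.933°| = 0.862°.

0.86°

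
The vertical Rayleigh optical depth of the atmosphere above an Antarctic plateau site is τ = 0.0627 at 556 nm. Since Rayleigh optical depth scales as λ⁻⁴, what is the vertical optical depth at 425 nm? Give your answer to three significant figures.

0.184

τ(425 nm) = τ(556 nm) × (556/425)⁴ = 0.0627 × (1.3082)⁴ = 0.0627 × 2.9292 = 0.1837.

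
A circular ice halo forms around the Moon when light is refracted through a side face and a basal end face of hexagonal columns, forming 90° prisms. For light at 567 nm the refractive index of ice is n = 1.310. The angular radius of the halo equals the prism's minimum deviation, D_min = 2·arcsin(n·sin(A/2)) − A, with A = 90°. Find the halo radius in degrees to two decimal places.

n·sin(A/2) = 1.310 × sin 45° = 1.310 × 0.7071 = 0.9263.
D_min = 2·arcsin(0.9263) − 90° = 2 × 67.867° − 90° = 45.733°.

45.73°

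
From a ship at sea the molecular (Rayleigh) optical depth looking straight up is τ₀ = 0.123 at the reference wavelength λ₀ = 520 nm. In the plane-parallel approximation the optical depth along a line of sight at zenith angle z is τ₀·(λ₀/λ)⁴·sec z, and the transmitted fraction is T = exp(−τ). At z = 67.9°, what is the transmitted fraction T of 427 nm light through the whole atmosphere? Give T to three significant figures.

sec 67.9° = 2.6580.
τ = 0.123 × (520/427)⁴ × 2.6580 = 0.123 × 2.1994 × 2.6580 = 0.7191.
T = exp(−0.7191) = 0.4872.

0.487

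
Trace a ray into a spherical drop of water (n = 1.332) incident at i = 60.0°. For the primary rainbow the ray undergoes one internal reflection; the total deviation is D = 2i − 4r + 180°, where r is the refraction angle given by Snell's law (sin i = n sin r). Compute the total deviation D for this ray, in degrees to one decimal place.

sin r = sin 60.0° / 1.332 = 0.8660/1.332 = 0.6502; r = 40.55°.
D = 2·60.0° − 4·40.55° + 180° = 120.00° − 162.22° + 180° = 137.78°.

137.8°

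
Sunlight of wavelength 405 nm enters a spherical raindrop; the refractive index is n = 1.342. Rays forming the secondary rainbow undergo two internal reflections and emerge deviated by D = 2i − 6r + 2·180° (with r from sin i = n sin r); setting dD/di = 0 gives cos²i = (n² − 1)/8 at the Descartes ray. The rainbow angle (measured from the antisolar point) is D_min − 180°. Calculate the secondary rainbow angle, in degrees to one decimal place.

53.2°

cos²i = (1.80096 − 1)/8 = 0.10012; i = arccos(0.31642) = 71.554°.
sin r = sin 71.554°/1.342 = 0.70687; r = 44.981°.
D_min = 2·71.554° − 6·44.981° + 360° = 233.222°.
Rainbow angle = D_min − 180° = 53.222°.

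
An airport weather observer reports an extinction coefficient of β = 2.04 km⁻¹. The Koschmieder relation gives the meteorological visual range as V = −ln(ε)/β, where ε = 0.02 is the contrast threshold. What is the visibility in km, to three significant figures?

V = −ln(0.02) / 2.04 = 3.912 / 2.04 = 1.9177 km.

1.92 km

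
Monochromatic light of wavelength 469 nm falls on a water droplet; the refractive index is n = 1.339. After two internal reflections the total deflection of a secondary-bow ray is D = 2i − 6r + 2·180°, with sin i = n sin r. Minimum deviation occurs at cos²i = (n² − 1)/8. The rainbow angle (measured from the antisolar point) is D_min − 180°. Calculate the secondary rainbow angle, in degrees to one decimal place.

52.5°

cos²i = (1.79292 − 1)/8 = 0.09912; i = arccos(0.31483) = 71.650°.
sin r = sin 71.650°/1.339 = 0.70885; r = 45.141°.
D_min = 2·71.650° − 6·45.141° + 360° = 232.451°.
Rainbow angle = D_min − 180° = 52.451°.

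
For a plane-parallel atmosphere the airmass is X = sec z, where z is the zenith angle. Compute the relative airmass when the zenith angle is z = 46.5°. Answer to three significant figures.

1.45

X = sec z = 1/cos 46.5° = 1/0.6884 = 1.4527.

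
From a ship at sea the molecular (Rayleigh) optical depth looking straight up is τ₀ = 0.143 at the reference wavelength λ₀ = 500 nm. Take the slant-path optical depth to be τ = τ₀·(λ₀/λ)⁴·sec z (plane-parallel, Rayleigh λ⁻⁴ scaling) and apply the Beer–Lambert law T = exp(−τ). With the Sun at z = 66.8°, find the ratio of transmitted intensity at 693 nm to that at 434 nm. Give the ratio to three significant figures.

Airmass: sec 66.8° = 2.5384.
τ(693 nm) = 0.143 × (500/693)⁴ × 2.5384 = 0.143 × 0.2710 × 2.5384 = 0.0984.
τ(434 nm) = 0.143 × (500/434)⁴ × 2.5384 = 0.143 × 1.7617 × 2.5384 = 0.6395.
T(693)/T(434) = exp(τ_B − τ_A) = exp(0.5411) = 1.7179.

1.72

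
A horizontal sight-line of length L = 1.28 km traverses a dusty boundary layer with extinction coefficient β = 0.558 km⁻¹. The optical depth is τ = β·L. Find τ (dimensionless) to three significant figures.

0.714

τ = β·L = 0.558 × 1.28 = 0.7142.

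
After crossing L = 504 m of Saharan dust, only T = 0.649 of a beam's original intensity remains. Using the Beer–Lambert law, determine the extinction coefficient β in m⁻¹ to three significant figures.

Beer–Lambert: T = exp(−βL) ⇒ β = −ln(T)/L = −ln(0.649)/504 = 0.4323/504 = 0.0008578 m⁻¹.

0.000858 m⁻¹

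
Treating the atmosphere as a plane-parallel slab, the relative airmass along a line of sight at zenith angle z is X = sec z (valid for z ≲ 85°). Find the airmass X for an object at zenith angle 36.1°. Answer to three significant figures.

X = sec z = 1/cos 36.1° = 1/0.8080 = 1.2376.

1.24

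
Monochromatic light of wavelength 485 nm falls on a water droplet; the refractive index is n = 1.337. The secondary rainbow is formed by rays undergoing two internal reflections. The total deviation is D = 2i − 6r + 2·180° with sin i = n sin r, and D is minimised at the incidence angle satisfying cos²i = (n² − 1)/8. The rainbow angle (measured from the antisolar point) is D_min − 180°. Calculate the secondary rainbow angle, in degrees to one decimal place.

51.9°

cos²i = (1.78757 − 1)/8 = 0.09845; i = arccos(0.31376) = 71.714°.
sin r = sin 71.714°/1.337 = 0.71017; r = 45.249°.
D_min = 2·71.714° − 6·45.249° + 360° = 231.934°.
Rainbow angle = D_min − 180° = 51.934°.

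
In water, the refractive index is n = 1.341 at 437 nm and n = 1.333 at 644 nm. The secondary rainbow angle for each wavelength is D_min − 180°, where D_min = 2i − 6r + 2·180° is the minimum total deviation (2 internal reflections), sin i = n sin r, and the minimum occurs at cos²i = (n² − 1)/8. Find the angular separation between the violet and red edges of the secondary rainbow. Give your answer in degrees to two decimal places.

2.08°

At 437 nm (n = 1.341): cos²i = 0.09979 → i = 71.586°, r = 45.034°, D_min = 232.966°, rainbow angle = 52.966°.
At 644 nm (n = 1.333): cos²i = 0.09711 → i = 71.843°, r = 45.466°, D_min = 230.891°, rainbow angle = 50.891°.
Angular width = |52.966° − 50.891°| = 2.075°.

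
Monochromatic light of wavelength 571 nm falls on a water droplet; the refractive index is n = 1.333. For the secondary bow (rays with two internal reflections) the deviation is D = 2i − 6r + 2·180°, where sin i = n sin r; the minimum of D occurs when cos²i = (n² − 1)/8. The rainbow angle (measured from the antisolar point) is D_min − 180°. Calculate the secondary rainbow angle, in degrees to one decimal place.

cos²i = (1.77689 − 1)/8 = 0.09711; i = arccos(0.31163) = 71.843°.
sin r = sin 71.843°/1.333 = 0.71283; r = 45.466°.
D_min = 2·71.843° − 6·45.466° + 360° = 230.891°.
Rainbow angle = D_min − 180° = 50.891°.

50.9°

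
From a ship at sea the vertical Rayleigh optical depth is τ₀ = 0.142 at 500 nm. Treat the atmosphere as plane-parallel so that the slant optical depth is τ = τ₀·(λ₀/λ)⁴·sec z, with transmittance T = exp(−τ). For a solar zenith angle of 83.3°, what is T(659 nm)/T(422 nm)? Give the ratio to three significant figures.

7.35

Airmass: sec 83.3° = 8.5711.
τ(659 nm) = 0.142 × (500/659)⁴ × 8.5711 = 0.142 × 0.3314 × 8.5711 = 0.4033.
τ(422 nm) = 0.142 × (500/422)⁴ × 8.5711 = 0.142 × 1.9707 × 8.5711 = 2.3986.
T(659)/T(422) = exp(τ_B − τ_A) = exp(1.9953) = 7.3541.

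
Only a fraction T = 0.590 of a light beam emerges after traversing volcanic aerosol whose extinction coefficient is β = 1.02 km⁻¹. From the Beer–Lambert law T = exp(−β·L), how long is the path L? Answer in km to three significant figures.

0.517 km

Beer–Lambert: T = exp(−βL) ⇒ L = −ln(T)/β = −ln(0.590)/1.02 = 0.5276/1.02 = 0.5173 km.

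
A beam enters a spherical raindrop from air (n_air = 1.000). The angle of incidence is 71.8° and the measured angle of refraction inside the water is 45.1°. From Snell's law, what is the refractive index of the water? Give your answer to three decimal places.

1.341

n = sin θ_i / sin θ_r = sin 71.8° / sin 45.1° = 0.9500 / 0.7083 = 1.3411.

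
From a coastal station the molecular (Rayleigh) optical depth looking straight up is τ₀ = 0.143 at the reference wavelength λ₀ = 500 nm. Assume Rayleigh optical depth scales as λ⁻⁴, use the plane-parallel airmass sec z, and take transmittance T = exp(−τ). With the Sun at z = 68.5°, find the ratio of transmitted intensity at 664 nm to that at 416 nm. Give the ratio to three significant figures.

1.99

Airmass: sec 68.5° = 2.7285.
τ(664 nm) = 0.143 × (500/664)⁴ × 2.7285 = 0.143 × 0.3215 × 2.7285 = 0.1254.
τ(416 nm) = 0.143 × (500/416)⁴ × 2.7285 = 0.143 × 2.0869 × 2.7285 = 0.8143.
T(664)/T(416) = exp(τ_B − τ_A) = exp(0.6888) = 1.9914.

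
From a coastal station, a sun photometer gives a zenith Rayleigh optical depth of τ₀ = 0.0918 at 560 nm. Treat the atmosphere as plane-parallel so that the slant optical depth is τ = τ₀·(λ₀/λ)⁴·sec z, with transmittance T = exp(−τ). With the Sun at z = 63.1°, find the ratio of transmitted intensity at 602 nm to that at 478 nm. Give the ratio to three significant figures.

Airmass: sec 63.1° = 2.2103.
τ(602 nm) = 0.0918 × (560/602)⁴ × 2.2103 = 0.0918 × 0.7488 × 2.2103 = 0.1519.
τ(478 nm) = 0.0918 × (560/478)⁴ × 2.2103 = 0.0918 × 1.8838 × 2.2103 = 0.3822.
T(602)/T(478) = exp(τ_B − τ_A) = exp(0.2303) = 1.2590.

1.26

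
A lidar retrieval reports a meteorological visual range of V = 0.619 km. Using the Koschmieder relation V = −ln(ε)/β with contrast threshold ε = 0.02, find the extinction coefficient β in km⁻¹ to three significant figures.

6.32 km⁻¹

β = −ln(0.02) / V = 3.912 / 0.619 = 6.3199 km⁻¹.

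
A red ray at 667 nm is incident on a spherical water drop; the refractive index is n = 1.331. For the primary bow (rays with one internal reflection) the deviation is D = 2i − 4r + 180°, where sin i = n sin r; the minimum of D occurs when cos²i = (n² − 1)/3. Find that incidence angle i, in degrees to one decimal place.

cos²i = (1.331² − 1)/3 = (1.77156 − 1)/3 = 0.25719.
cos i = 0.50714, so i = 59.527°.

59.5°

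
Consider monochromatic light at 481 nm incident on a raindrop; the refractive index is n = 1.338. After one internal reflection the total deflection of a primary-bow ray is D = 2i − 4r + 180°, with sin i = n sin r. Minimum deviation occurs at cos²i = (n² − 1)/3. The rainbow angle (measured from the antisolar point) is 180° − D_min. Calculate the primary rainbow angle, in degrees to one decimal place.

41.4°

cos²i = (1.79024 − 1)/3 = 0.26341; i = arccos(0.51324) = 59.120°.
sin r = sin 59.120°/1.338 = 0.64144; r = 39.899°.
D_min = 2·59.120° − 4·39.899° + 180° = 138.643°.
Rainbow angle = 180° − D_min = 41.357°.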